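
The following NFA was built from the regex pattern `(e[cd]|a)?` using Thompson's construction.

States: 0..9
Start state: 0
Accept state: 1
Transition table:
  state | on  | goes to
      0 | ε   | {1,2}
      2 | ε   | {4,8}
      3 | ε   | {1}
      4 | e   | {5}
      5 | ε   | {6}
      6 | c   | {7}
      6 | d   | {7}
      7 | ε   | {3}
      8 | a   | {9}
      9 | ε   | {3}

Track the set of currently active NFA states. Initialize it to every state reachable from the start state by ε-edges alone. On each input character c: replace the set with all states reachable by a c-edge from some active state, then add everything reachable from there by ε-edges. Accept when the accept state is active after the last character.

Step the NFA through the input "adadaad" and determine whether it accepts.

Answer: REJECT

Steps:
start: ε-closure({0}) = {0,1,2,4,8}
'a' @ 1: {1,3,9}  [accepting]
'd' @ 2: {}  — dead — no transitions
rest 'adaad' ignored (set empty)
after full input: {}  (accept=1 not in)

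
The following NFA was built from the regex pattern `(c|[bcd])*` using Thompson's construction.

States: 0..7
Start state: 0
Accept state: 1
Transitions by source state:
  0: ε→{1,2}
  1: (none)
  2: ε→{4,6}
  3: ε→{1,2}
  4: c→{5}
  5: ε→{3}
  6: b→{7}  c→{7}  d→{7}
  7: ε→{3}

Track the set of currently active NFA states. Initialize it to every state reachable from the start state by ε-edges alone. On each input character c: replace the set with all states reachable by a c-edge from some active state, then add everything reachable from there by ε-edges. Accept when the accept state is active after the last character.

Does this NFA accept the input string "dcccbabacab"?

S₀ = ε-closure({0}) = {0,1,2,4,6}
'd' @ 1: {1,2,3,4,6,7}  [accepting]
'c' @ 2: {1,2,3,4,5,6,7}  [accepting]
'c' @ 3: {1,2,3,4,5,6,7}  [accepting]
'c' @ 4: {1,2,3,4,5,6,7}  [accepting]
'b' @ 5: {1,2,3,4,6,7}  [accepting]
'a' @ 6: {}  — no active states
rest 'bacab' ignored (set empty)
after full input: {}  (accept=1 not in)

Answer: REJECT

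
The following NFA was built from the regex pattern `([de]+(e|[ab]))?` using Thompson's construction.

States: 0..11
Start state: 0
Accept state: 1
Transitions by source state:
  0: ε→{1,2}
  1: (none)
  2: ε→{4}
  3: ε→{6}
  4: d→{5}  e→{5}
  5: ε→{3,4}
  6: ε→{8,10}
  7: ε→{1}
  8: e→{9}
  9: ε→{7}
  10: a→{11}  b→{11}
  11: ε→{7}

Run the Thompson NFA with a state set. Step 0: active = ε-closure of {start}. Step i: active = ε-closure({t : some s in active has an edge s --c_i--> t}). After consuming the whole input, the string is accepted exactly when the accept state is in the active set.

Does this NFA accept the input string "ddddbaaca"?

Answer: REJECT

Derivation:
S₀ = ε-closure({0}) = {0,1,2,4}
'd' @ 1: {3,4,5,6,8,10}
'd' @ 2: {3,4,5,6,8,10}
'd' @ 3: {3,4,5,6,8,10}
'd' @ 4: {3,4,5,6,8,10}
'b' @ 5: {1,7,11}  (accept∈set)
'a' @ 6: {}  — no active states
rest 'aca' ignored (set empty)
after full input: {}  (accept=1 not in)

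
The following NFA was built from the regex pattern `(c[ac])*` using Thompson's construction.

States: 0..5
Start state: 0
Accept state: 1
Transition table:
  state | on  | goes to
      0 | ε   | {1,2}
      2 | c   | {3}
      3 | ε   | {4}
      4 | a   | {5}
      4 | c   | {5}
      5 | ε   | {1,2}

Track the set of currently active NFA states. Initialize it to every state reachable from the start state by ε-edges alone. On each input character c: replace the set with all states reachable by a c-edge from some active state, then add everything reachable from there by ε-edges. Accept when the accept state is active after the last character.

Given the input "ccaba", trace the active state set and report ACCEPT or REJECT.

start: ε-closure({0}) = {0,1,2}
'c' @ 1: {3,4}
'c' @ 2: {1,2,5}  (accept∈set)
'a' @ 3: {}  — dead — no transitions
rest 'ba' ignored (set empty)
end set {} — state 1 not in

Answer: REJECT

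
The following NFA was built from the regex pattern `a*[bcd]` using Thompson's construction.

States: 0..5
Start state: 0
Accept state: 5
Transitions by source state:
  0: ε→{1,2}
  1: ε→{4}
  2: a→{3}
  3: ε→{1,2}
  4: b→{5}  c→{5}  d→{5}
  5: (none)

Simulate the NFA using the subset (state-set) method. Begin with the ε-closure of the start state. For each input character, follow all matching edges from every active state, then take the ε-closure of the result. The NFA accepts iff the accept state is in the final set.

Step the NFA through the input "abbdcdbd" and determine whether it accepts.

start: ε-closure({0}) = {0,1,2,4}
'a' @ 1: {1,2,3,4}
'b' @ 2: {5}  [accepting]
'b' @ 3: {}  — state set empty
rest 'dcdbd' ignored (set empty)
end set {} — state 5 not in

Answer: REJECT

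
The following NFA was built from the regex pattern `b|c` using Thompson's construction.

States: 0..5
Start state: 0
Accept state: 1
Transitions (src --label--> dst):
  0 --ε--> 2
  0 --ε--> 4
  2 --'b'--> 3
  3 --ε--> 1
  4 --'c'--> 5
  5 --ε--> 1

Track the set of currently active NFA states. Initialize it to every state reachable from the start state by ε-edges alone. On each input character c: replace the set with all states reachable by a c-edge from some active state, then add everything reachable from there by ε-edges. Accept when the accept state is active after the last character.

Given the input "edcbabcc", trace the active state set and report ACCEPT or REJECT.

initial (ε-close {0}): {0,2,4}
'e' @ 1: {}  — dead — no transitions
rest 'dcbabcc' ignored (set empty)
end set {} — state 1 not in

Answer: REJECT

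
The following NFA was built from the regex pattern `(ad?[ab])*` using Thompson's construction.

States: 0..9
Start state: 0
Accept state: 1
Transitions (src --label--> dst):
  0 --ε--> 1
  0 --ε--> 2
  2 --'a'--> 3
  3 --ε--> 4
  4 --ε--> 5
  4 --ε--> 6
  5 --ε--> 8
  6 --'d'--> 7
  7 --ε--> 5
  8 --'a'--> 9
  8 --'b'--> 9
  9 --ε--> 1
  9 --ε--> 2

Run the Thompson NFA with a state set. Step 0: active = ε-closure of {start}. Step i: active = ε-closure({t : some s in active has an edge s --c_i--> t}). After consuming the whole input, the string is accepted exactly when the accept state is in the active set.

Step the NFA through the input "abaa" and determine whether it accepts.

S₀ = ε-closure({0}) = {0,1,2}
'a' @ 1: {3,4,5,6,8}
'b' @ 2: {1,2,9}  [accepting]
'a' @ 3: {3,4,5,6,8}
'a' @ 4: {1,2,9}  [accepting]
end set {1,2,9} — state 1 in

Answer: ACCEPT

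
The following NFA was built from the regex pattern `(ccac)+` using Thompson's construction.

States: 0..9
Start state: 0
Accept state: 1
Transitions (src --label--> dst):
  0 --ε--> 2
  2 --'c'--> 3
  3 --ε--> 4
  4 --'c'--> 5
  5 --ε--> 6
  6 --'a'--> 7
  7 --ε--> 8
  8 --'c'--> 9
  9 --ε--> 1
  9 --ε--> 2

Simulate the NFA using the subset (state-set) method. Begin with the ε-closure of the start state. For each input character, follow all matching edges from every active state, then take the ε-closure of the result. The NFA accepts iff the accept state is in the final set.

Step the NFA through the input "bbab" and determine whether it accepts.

start: ε-closure({0}) = {0,2}
'b' @ 1: {}  — state set empty
rest 'bab' ignored (set empty)
final: {}; accept 1 not in set

Answer: REJECT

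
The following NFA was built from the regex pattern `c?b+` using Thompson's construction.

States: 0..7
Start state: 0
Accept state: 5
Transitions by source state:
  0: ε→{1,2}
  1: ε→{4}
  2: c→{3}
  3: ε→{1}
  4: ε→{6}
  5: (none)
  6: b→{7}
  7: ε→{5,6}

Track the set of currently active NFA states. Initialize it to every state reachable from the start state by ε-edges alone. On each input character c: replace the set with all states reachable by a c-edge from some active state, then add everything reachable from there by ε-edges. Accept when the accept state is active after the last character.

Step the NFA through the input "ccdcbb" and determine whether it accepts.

initial (ε-close {0}): {0,1,2,4,6}
'c' @ 1: {1,3,4,6}
'c' @ 2: {}  — no active states
rest 'dcbb' ignored (set empty)
after full input: {}  (accept=5 not in)

Answer: REJECT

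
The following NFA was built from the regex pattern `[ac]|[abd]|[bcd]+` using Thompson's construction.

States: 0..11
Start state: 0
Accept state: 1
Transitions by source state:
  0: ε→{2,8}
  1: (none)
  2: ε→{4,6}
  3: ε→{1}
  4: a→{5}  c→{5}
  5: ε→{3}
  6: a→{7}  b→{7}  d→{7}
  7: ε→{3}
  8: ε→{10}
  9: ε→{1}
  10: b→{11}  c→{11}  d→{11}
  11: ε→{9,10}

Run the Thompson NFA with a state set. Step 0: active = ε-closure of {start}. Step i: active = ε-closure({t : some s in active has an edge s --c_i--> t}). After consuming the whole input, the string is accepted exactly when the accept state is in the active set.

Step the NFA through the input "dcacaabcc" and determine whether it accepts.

initial (ε-close {0}): {0,2,4,6,8,10}
'd' @ 1: {1,3,7,9,10,11}  [accepting]
'c' @ 2: {1,9,10,11}  [accepting]
'a' @ 3: {}  — no active states
rest 'caabcc' ignored (set empty)
after full input: {}  (accept=1 not in)

Answer: REJECT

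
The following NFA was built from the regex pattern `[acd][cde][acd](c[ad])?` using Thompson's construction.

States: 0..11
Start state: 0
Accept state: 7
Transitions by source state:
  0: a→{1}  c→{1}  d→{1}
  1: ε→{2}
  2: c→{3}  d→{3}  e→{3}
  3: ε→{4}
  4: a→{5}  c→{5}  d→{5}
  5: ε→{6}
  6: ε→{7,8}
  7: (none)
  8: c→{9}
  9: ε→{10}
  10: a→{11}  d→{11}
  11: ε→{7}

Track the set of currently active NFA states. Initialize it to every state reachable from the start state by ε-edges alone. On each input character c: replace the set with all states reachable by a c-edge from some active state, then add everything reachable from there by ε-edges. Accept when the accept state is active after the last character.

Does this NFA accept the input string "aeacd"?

initial (ε-close {0}): {0}
'a' @ 1: {1,2}
'e' @ 2: {3,4}
'a' @ 3: {5,6,7,8}  [accepting]
'c' @ 4: {9,10}
'd' @ 5: {7,11}  [accepting]
after full input: {7,11}  (accept=7 in)

Answer: ACCEPT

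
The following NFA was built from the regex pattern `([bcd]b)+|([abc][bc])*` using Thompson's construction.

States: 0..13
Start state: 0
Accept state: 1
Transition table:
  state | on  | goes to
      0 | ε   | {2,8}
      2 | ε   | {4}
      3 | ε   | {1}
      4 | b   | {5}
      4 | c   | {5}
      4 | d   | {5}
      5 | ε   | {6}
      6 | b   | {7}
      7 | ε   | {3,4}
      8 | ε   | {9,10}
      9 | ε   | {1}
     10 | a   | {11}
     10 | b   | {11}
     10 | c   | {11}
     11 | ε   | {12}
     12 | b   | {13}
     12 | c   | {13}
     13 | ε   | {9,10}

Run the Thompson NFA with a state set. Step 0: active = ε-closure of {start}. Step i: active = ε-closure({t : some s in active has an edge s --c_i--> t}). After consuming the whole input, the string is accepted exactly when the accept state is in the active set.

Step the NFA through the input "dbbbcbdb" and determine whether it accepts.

start: ε-closure({0}) = {0,1,2,4,8,9,10}
'd' @ 1: {5,6}
'b' @ 2: {1,3,4,7}  [accepting]
'b' @ 3: {5,6}
'b' @ 4: {1,3,4,7}  [accepting]
'c' @ 5: {5,6}
'b' @ 6: {1,3,4,7}  [accepting]
'd' @ 7: {5,6}
'b' @ 8: {1,3,4,7}  [accepting]
end set {1,3,4,7} — state 1 in

Answer: ACCEPT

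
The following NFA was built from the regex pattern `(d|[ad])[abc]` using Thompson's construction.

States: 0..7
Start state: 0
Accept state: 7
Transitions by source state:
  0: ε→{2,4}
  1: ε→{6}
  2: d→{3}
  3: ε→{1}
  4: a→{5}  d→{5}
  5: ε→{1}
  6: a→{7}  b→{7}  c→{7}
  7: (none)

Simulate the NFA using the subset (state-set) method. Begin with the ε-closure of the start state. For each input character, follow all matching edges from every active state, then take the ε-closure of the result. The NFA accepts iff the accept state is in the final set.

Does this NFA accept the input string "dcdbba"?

start: ε-closure({0}) = {0,2,4}
'd' @ 1: {1,3,5,6}
'c' @ 2: {7}  (accept∈set)
'd' @ 3: {}  — dead — no transitions
rest 'bba' ignored (set empty)
end set {} — state 7 not in

Answer: REJECT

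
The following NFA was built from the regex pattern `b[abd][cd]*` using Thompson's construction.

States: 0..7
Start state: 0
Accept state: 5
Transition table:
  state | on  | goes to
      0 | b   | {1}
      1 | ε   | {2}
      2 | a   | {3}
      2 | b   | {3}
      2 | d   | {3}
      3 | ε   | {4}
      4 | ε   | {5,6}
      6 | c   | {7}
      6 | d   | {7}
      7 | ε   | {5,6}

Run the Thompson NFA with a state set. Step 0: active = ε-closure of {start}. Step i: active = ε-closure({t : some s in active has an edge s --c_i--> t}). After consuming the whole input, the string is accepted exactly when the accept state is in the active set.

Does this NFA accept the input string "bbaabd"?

Answer: REJECT

Steps:
initial (ε-close {0}): {0}
'b' @ 1: {1,2}
'b' @ 2: {3,4,5,6}  [accepting]
'a' @ 3: {}  — dead — no transitions
rest 'abd' ignored (set empty)
end set {} — state 5 not in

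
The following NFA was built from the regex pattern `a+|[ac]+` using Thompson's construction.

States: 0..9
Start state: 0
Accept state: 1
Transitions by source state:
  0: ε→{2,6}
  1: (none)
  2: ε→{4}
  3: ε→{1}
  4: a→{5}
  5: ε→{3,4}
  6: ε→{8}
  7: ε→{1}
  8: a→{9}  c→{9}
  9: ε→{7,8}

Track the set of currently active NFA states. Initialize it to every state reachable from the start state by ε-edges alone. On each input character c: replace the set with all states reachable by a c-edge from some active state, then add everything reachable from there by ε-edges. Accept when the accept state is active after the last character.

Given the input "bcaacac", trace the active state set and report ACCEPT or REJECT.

S₀ = ε-closure({0}) = {0,2,4,6,8}
'b' @ 1: {}  — dead — no transitions
rest 'caacac' ignored (set empty)
after full input: {}  (accept=1 not in)

Answer: REJECT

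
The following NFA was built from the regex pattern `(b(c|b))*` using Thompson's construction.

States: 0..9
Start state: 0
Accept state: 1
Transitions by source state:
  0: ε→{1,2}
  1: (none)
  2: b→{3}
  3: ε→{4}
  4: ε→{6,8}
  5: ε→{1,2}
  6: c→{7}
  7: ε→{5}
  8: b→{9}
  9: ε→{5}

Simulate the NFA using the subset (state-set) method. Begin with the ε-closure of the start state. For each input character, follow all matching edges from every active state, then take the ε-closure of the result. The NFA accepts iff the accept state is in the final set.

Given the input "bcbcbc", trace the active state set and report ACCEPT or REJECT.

S₀ = ε-closure({0}) = {0,1,2}
'b' @ 1: {3,4,6,8}
'c' @ 2: {1,2,5,7}  ✓accept
'b' @ 3: {3,4,6,8}
'c' @ 4: {1,2,5,7}  ✓accept
'b' @ 5: {3,4,6,8}
'c' @ 6: {1,2,5,7}  ✓accept
end set {1,2,5,7} — state 1 in

Answer: ACCEPT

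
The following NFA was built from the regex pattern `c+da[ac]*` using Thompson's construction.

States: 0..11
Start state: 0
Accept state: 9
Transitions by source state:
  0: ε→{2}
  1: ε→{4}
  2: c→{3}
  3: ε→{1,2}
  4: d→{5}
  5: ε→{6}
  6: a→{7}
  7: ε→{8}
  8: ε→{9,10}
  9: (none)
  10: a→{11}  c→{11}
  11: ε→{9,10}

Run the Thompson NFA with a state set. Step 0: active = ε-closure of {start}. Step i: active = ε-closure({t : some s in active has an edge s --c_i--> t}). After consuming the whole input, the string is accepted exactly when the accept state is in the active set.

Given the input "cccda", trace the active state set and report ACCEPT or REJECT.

Answer: ACCEPT

Steps:
initial (ε-close {0}): {0,2}
'c' @ 1: {1,2,3,4}
'c' @ 2: {1,2,3,4}
'c' @ 3: {1,2,3,4}
'd' @ 4: {5,6}
'a' @ 5: {7,8,9,10}  ✓accept
final: {7,8,9,10}; accept 9 in set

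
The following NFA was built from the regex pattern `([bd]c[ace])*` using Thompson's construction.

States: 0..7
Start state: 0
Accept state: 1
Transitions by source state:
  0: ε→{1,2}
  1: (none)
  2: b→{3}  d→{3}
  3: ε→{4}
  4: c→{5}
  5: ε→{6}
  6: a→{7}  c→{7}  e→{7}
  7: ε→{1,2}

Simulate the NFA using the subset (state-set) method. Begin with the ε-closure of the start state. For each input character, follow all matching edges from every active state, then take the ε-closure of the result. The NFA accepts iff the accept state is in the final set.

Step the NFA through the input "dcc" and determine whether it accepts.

S₀ = ε-closure({0}) = {0,1,2}
'd' @ 1: {3,4}
'c' @ 2: {5,6}
'c' @ 3: {1,2,7}  (accept∈set)
final: {1,2,7}; accept 1 in set

Answer: ACCEPT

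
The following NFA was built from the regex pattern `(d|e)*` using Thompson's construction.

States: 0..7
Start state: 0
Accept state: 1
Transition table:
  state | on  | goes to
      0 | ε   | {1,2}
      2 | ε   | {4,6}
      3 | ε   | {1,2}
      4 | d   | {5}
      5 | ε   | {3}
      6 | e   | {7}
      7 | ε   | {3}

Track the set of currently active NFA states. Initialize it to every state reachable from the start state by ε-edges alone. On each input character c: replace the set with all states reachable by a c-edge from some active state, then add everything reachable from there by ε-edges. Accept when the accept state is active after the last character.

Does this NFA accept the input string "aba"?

S₀ = ε-closure({0}) = {0,1,2,4,6}
'a' @ 1: {}  — dead — no transitions
rest 'ba' ignored (set empty)
end set {} — state 1 not in

Answer: REJECT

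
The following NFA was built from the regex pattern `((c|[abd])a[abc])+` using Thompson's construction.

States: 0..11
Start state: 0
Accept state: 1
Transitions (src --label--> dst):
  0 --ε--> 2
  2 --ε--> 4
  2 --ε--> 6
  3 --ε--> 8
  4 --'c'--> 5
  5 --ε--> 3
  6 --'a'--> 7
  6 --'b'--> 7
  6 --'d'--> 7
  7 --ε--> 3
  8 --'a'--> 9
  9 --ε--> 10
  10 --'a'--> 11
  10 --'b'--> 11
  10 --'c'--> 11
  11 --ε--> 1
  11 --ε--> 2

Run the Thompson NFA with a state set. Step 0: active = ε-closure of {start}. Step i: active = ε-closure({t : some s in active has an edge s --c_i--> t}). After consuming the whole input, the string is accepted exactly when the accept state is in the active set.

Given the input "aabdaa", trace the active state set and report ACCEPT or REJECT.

Answer: ACCEPT

Steps:
initial (ε-close {0}): {0,2,4,6}
'a' @ 1: {3,7,8}
'a' @ 2: {9,10}
'b' @ 3: {1,2,4,6,11}  [accepting]
'd' @ 4: {3,7,8}
'a' @ 5: {9,10}
'a' @ 6: {1,2,4,6,11}  [accepting]
end set {1,2,4,6,11} — state 1 in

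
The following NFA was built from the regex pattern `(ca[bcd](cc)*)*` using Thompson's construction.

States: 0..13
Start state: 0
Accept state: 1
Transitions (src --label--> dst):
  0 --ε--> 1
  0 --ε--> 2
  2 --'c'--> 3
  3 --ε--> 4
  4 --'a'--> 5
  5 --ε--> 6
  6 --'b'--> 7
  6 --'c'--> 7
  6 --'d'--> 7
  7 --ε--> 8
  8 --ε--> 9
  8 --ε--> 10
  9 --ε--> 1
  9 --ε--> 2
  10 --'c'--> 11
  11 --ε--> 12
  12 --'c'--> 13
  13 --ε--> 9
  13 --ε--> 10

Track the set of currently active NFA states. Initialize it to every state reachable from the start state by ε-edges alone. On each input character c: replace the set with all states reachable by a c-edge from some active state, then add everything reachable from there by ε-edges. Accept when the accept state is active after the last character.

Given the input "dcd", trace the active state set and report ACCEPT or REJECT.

S₀ = ε-closure({0}) = {0,1,2}
'd' @ 1: {}  — state set empty
rest 'cd' ignored (set empty)
final: {}; accept 1 not in set

Answer: REJECT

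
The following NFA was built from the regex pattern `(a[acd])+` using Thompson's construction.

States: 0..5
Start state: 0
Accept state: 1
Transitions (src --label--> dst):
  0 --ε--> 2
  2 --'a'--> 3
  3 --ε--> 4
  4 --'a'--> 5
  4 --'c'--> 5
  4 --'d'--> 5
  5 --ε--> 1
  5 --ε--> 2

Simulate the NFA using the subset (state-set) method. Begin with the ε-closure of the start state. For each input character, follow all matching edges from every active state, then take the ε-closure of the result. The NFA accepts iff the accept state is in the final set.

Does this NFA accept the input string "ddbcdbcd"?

Answer: REJECT

Steps:
initial (ε-close {0}): {0,2}
'd' @ 1: {}  — no active states
rest 'dbcdbcd' ignored (set empty)
final: {}; accept 1 not in set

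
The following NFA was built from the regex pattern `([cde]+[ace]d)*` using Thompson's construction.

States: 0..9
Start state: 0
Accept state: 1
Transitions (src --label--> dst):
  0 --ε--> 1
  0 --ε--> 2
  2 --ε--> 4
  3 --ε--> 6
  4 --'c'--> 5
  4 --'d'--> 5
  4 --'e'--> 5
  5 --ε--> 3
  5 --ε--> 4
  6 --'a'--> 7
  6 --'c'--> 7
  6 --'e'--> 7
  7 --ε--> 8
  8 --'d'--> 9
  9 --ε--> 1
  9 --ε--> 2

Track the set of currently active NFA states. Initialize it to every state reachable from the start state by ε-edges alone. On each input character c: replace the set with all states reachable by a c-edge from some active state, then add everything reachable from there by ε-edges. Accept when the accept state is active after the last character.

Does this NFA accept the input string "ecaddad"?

start: ε-closure({0}) = {0,1,2,4}
'e' @ 1: {3,4,5,6}
'c' @ 2: {3,4,5,6,7,8}
'a' @ 3: {7,8}
'd' @ 4: {1,2,4,9}  ✓accept
'd' @ 5: {3,4,5,6}
'a' @ 6: {7,8}
'd' @ 7: {1,2,4,9}  ✓accept
final: {1,2,4,9}; accept 1 in set

Answer: ACCEPT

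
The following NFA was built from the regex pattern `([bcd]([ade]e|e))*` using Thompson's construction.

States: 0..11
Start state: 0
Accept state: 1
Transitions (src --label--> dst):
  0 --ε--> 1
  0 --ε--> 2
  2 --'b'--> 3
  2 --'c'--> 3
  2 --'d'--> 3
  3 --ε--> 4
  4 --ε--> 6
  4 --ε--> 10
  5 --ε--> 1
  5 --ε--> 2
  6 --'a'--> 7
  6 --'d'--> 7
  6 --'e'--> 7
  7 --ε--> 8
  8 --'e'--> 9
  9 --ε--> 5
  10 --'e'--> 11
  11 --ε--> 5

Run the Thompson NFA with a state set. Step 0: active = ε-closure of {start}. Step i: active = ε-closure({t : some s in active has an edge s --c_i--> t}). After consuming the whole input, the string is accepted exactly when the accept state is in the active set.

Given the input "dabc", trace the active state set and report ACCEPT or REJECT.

Answer: REJECT

Derivation:
S₀ = ε-closure({0}) = {0,1,2}
'd' @ 1: {3,4,6,10}
'a' @ 2: {7,8}
'b' @ 3: {}  — dead — no transitions
rest 'c' ignored (set empty)
end set {} — state 1 not in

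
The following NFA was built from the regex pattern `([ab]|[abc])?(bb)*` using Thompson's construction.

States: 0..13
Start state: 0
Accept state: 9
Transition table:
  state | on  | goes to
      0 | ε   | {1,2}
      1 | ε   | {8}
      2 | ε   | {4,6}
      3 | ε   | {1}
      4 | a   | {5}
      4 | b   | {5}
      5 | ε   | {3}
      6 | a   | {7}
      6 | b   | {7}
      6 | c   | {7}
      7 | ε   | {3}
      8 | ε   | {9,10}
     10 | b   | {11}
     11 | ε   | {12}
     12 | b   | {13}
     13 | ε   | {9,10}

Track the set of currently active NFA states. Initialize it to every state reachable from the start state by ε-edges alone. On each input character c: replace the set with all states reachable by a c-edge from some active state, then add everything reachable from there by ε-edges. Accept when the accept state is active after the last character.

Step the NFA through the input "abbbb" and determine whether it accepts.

Answer: ACCEPT

Derivation:
initial (ε-close {0}): {0,1,2,4,6,8,9,10}
'a' @ 1: {1,3,5,7,8,9,10}  [accepting]
'b' @ 2: {11,12}
'b' @ 3: {9,10,13}  [accepting]
'b' @ 4: {11,12}
'b' @ 5: {9,10,13}  [accepting]
after full input: {9,10,13}  (accept=9 in)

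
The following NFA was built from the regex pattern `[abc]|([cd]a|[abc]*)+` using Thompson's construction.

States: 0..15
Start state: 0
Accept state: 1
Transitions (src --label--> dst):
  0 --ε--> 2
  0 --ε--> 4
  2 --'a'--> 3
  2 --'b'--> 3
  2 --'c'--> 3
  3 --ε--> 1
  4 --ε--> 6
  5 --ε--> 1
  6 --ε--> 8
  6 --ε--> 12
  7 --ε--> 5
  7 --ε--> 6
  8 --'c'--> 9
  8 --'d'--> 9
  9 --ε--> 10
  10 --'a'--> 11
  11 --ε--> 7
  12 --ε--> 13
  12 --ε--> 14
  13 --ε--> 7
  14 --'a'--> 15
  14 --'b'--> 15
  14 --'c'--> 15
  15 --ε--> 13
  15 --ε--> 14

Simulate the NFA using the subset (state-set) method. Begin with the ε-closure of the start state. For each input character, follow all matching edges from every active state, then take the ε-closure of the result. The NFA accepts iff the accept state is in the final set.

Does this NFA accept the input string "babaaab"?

S₀ = ε-closure({0}) = {0,1,2,4,5,6,7,8,12,13,14}
'b' @ 1: {1,3,5,6,7,8,12,13,14,15}  ✓accept
'a' @ 2: {1,5,6,7,8,12,13,14,15}  ✓accept
'b' @ 3: {1,5,6,7,8,12,13,14,15}  ✓accept
'a' @ 4: {1,5,6,7,8,12,13,14,15}  ✓accept
'a' @ 5: {1,5,6,7,8,12,13,14,15}  ✓accept
'a' @ 6: {1,5,6,7,8,12,13,14,15}  ✓accept
'b' @ 7: {1,5,6,7,8,12,13,14,15}  ✓accept
after full input: {1,5,6,7,8,12,13,14,15}  (accept=1 in)

Answer: ACCEPT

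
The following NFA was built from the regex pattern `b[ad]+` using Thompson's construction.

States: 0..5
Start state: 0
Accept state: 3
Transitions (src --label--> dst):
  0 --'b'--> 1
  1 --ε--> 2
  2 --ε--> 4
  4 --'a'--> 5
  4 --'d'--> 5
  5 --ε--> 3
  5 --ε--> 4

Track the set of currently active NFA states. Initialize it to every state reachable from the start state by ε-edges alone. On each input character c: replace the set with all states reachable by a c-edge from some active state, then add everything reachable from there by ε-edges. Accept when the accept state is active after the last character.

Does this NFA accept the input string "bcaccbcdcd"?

Answer: REJECT

Steps:
initial (ε-close {0}): {0}
'b' @ 1: {1,2,4}
'c' @ 2: {}  — dead — no transitions
rest 'accbcdcd' ignored (set empty)
end set {} — state 3 not in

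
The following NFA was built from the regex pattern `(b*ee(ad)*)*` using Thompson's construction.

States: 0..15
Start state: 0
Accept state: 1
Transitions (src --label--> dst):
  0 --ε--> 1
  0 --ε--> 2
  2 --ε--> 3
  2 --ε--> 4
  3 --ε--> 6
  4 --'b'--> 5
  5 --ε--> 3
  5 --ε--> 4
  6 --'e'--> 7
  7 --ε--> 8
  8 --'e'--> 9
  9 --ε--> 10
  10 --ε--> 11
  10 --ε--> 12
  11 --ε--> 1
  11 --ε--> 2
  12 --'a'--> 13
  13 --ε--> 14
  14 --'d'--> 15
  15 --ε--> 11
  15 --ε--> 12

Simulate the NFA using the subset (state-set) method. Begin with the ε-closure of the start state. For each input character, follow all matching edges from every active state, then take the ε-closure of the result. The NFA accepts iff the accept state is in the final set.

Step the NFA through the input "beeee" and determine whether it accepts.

S₀ = ε-closure({0}) = {0,1,2,3,4,6}
'b' @ 1: {3,4,5,6}
'e' @ 2: {7,8}
'e' @ 3: {1,2,3,4,6,9,10,11,12}  [accepting]
'e' @ 4: {7,8}
'e' @ 5: {1,2,3,4,6,9,10,11,12}  [accepting]
end set {1,2,3,4,6,9,10,11,12} — state 1 in

Answer: ACCEPT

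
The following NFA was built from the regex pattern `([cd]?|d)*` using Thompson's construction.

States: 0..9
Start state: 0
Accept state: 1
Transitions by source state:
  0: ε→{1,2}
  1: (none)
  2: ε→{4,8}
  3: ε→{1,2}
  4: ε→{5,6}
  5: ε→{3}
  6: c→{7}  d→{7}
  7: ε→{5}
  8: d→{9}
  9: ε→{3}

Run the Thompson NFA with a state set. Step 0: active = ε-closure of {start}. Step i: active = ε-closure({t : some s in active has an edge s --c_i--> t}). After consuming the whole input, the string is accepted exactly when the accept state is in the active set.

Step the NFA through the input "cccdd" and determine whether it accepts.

S₀ = ε-closure({0}) = {0,1,2,3,4,5,6,8}
'c' @ 1: {1,2,3,4,5,6,7,8}  [accepting]
'c' @ 2: {1,2,3,4,5,6,7,8}  [accepting]
'c' @ 3: {1,2,3,4,5,6,7,8}  [accepting]
'd' @ 4: {1,2,3,4,5,6,7,8,9}  [accepting]
'd' @ 5: {1,2,3,4,5,6,7,8,9}  [accepting]
end set {1,2,3,4,5,6,7,8,9} — state 1 in

Answer: ACCEPT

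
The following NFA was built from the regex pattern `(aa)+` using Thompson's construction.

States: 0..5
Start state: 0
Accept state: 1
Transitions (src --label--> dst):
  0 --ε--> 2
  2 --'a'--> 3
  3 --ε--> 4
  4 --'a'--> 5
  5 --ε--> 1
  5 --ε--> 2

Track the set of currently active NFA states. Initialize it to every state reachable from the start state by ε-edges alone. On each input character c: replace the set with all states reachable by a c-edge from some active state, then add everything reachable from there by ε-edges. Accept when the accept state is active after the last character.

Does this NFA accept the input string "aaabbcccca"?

S₀ = ε-closure({0}) = {0,2}
'a' @ 1: {3,4}
'a' @ 2: {1,2,5}  (accept∈set)
'a' @ 3: {3,4}
'b' @ 4: {}  — no active states
rest 'bcccca' ignored (set empty)
final: {}; accept 1 not in set

Answer: REJECT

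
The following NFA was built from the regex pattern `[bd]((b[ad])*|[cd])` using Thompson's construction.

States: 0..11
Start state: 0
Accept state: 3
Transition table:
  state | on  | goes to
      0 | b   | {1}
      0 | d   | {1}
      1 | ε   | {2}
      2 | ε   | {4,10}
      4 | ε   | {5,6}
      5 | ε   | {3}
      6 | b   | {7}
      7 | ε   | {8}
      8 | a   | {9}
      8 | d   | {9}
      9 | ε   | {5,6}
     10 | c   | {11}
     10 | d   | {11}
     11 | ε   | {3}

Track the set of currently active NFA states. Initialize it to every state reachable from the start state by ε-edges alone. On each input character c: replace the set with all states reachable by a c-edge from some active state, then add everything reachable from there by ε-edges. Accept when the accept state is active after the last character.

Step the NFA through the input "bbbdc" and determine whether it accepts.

initial (ε-close {0}): {0}
'b' @ 1: {1,2,3,4,5,6,10}  (accept∈set)
'b' @ 2: {7,8}
'b' @ 3: {}  — no active states
rest 'dc' ignored (set empty)
after full input: {}  (accept=3 not in)

Answer: REJECT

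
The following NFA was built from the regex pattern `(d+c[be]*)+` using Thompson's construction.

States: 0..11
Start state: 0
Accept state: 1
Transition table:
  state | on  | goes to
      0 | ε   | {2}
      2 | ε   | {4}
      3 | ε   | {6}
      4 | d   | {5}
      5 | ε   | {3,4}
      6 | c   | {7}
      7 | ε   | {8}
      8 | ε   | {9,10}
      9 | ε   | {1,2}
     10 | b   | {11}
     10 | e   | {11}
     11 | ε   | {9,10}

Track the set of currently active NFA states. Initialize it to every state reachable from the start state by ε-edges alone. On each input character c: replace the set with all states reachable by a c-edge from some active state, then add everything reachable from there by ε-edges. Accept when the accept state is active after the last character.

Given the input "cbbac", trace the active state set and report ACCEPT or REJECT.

S₀ = ε-closure({0}) = {0,2,4}
'c' @ 1: {}  — no active states
rest 'bbac' ignored (set empty)
final: {}; accept 1 not in set

Answer: REJECT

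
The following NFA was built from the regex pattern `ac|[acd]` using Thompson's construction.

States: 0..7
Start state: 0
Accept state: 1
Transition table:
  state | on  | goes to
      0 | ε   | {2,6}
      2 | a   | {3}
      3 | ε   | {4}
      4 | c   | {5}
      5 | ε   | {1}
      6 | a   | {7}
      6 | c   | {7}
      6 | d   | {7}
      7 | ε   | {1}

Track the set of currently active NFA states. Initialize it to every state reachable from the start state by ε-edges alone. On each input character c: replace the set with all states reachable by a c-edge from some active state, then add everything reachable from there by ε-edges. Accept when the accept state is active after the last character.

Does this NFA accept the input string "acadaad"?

Answer: REJECT

Steps:
initial (ε-close {0}): {0,2,6}
'a' @ 1: {1,3,4,7}  [accepting]
'c' @ 2: {1,5}  [accepting]
'a' @ 3: {}  — no active states
rest 'daad' ignored (set empty)
final: {}; accept 1 not in set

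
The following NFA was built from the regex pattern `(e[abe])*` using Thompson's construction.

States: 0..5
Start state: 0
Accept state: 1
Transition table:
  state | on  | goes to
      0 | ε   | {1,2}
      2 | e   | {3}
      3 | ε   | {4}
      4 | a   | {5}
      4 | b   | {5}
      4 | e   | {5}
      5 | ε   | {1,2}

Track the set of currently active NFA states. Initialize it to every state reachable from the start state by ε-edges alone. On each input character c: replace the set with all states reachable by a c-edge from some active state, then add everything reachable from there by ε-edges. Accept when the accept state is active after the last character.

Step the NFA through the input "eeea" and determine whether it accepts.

Answer: ACCEPT

Steps:
initial (ε-close {0}): {0,1,2}
'e' @ 1: {3,4}
'e' @ 2: {1,2,5}  ✓accept
'e' @ 3: {3,4}
'a' @ 4: {1,2,5}  ✓accept
end set {1,2,5} — state 1 in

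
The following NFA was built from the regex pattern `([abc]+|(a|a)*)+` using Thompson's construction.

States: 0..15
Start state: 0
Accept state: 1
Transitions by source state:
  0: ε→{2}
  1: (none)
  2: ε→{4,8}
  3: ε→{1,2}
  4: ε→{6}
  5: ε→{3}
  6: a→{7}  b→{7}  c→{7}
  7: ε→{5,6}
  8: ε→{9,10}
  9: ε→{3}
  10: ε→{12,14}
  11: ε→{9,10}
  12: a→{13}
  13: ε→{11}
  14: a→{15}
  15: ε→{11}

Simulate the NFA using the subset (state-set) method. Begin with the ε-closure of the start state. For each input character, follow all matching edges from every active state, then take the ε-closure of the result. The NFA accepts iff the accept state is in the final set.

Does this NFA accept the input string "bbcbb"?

Answer: ACCEPT

Derivation:
start: ε-closure({0}) = {0,1,2,3,4,6,8,9,10,12,14}
'b' @ 1: {1,2,3,4,5,6,7,8,9,10,12,14}  ✓accept
'b' @ 2: {1,2,3,4,5,6,7,8,9,10,12,14}  ✓accept
'c' @ 3: {1,2,3,4,5,6,7,8,9,10,12,14}  ✓accept
'b' @ 4: {1,2,3,4,5,6,7,8,9,10,12,14}  ✓accept
'b' @ 5: {1,2,3,4,5,6,7,8,9,10,12,14}  ✓accept
end set {1,2,3,4,5,6,7,8,9,10,12,14} — state 1 in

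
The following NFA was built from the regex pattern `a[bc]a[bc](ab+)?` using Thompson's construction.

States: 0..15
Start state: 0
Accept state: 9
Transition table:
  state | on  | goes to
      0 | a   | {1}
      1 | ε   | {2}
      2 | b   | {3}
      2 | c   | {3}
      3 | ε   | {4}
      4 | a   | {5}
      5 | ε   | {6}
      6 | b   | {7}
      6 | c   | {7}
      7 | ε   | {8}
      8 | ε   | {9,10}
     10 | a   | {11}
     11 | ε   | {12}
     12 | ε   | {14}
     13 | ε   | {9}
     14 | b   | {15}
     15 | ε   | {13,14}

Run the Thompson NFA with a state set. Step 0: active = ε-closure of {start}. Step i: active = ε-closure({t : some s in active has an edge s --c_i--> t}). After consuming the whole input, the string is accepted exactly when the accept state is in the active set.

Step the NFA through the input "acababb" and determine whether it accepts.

Answer: ACCEPT

Trace:
S₀ = ε-closure({0}) = {0}
'a' @ 1: {1,2}
'c' @ 2: {3,4}
'a' @ 3: {5,6}
'b' @ 4: {7,8,9,10}  ✓accept
'a' @ 5: {11,12,14}
'b' @ 6: {9,13,14,15}  ✓accept
'b' @ 7: {9,13,14,15}  ✓accept
final: {9,13,14,15}; accept 9 in set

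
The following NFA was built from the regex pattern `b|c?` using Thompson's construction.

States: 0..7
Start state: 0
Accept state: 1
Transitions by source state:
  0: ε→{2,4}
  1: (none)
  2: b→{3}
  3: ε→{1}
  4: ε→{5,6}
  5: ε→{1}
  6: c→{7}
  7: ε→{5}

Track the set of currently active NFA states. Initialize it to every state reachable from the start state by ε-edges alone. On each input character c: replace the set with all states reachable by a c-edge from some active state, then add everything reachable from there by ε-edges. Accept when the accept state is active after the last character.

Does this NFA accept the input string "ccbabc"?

initial (ε-close {0}): {0,1,2,4,5,6}
'c' @ 1: {1,5,7}  [accepting]
'c' @ 2: {}  — dead — no transitions
rest 'babc' ignored (set empty)
end set {} — state 1 not in

Answer: REJECT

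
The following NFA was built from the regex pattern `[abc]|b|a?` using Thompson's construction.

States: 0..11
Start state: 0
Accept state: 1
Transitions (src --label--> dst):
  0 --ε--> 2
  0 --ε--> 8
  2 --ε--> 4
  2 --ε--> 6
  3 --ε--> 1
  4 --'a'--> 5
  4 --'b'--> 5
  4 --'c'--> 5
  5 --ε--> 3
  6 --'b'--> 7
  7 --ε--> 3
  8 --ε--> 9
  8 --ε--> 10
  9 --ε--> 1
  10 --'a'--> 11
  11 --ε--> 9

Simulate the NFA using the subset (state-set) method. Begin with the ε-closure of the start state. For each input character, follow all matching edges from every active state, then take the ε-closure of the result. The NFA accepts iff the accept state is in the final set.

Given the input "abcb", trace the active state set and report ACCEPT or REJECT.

start: ε-closure({0}) = {0,1,2,4,6,8,9,10}
'a' @ 1: {1,3,5,9,11}  (accept∈set)
'b' @ 2: {}  — dead — no transitions
rest 'cb' ignored (set empty)
after full input: {}  (accept=1 not in)

Answer: REJECT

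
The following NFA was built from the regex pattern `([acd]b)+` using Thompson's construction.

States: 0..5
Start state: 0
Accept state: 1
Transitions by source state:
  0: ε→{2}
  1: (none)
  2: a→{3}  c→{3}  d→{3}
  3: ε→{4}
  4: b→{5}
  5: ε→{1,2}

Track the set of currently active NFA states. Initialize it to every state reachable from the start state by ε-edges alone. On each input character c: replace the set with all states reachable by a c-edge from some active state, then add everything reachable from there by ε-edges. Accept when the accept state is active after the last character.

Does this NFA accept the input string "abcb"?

start: ε-closure({0}) = {0,2}
'a' @ 1: {3,4}
'b' @ 2: {1,2,5}  ✓accept
'c' @ 3: {3,4}
'b' @ 4: {1,2,5}  ✓accept
after full input: {1,2,5}  (accept=1 in)

Answer: ACCEPT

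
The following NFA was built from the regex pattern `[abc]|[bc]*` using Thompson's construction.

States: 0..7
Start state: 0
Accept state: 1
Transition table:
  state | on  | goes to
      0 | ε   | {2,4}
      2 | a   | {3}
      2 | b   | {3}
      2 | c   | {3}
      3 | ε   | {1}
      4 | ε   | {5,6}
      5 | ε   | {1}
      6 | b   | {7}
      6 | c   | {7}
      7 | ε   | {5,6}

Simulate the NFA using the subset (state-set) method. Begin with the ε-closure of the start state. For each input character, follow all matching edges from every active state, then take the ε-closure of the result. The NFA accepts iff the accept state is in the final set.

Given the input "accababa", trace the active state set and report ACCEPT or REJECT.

Answer: REJECT

Trace:
S₀ = ε-closure({0}) = {0,1,2,4,5,6}
'a' @ 1: {1,3}  ✓accept
'c' @ 2: {}  — state set empty
rest 'cababa' ignored (set empty)
after full input: {}  (accept=1 not in)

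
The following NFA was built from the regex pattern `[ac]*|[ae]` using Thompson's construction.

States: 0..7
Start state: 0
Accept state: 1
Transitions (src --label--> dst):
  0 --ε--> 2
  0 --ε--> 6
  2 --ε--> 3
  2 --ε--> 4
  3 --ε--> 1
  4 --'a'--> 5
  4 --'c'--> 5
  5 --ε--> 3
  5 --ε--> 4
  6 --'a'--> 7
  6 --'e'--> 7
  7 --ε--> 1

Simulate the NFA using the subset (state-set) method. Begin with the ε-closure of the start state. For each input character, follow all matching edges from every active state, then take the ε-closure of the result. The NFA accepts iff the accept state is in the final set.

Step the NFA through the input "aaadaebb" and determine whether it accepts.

Answer: REJECT

Steps:
start: ε-closure({0}) = {0,1,2,3,4,6}
'a' @ 1: {1,3,4,5,7}  ✓accept
'a' @ 2: {1,3,4,5}  ✓accept
'a' @ 3: {1,3,4,5}  ✓accept
'd' @ 4: {}  — no active states
rest 'aebb' ignored (set empty)
after full input: {}  (accept=1 not in)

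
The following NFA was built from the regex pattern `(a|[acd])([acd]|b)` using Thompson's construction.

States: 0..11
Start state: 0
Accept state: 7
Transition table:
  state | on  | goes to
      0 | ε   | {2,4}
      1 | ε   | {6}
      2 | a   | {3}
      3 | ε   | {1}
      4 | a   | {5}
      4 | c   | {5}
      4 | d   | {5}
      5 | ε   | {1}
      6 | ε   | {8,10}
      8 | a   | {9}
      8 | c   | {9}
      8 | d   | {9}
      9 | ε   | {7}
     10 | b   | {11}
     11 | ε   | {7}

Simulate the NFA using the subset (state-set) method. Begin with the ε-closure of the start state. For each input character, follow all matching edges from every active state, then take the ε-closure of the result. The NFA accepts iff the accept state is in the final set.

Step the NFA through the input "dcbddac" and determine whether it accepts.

Answer: REJECT

Trace:
start: ε-closure({0}) = {0,2,4}
'd' @ 1: {1,5,6,8,10}
'c' @ 2: {7,9}  (accept∈set)
'b' @ 3: {}  — no active states
rest 'ddac' ignored (set empty)
end set {} — state 7 not in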